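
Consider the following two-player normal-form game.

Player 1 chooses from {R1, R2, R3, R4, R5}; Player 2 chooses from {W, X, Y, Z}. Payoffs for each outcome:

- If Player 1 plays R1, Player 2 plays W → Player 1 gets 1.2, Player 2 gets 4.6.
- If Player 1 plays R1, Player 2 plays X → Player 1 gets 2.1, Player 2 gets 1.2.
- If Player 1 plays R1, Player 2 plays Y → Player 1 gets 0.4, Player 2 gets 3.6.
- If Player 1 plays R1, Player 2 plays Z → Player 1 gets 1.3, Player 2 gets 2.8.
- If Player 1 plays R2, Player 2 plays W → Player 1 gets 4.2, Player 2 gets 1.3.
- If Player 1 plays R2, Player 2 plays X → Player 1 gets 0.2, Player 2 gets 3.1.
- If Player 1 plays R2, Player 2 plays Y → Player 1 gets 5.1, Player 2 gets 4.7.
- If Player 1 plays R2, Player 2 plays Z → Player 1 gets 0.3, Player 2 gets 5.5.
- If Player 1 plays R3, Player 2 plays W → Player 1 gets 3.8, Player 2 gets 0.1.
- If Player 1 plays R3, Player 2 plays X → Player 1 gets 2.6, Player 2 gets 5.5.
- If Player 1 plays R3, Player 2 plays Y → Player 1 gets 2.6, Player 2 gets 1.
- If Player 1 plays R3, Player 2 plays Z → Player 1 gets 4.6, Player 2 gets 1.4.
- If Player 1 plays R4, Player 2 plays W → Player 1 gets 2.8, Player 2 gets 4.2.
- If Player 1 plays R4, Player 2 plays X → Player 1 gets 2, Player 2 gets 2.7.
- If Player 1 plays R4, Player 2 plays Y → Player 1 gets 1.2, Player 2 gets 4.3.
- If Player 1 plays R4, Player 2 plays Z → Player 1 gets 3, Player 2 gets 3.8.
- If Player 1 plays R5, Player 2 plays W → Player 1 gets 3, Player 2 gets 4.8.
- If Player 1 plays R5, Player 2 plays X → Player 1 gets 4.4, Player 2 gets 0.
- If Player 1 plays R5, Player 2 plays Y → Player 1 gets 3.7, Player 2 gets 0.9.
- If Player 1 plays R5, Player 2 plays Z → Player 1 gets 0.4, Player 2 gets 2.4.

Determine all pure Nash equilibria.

none

Player 1 against W: payoffs 1.2, 4.2, 3.8, 2.8, 3 → best response R2.
Player 1 against X: payoffs 2.1, 0.2, 2.6, 2, 4.4 → best response R5.
Player 1 against Y: payoffs 0.4, 5.1, 2.6, 1.2, 3.7 → best response R2.
Player 1 against Z: payoffs 1.3, 0.3, 4.6, 3, 0.4 → best response R3.
Player 2 against R1: payoffs 4.6, 1.2, 3.6, 2.8 → best response W.
Player 2 against R2: payoffs 1.3, 3.1, 4.7, 5.5 → best response Z.
Player 2 against R3: payoffs 0.1, 5.5, 1, 1.4 → best response X.
Player 2 against R4: payoffs 4.2, 2.7, 4.3, 3.8 → best response Y.
Player 2 against R5: payoffs 4.8, 0, 0.9, 2.4 → best response W.
No profile is a mutual best response for all players.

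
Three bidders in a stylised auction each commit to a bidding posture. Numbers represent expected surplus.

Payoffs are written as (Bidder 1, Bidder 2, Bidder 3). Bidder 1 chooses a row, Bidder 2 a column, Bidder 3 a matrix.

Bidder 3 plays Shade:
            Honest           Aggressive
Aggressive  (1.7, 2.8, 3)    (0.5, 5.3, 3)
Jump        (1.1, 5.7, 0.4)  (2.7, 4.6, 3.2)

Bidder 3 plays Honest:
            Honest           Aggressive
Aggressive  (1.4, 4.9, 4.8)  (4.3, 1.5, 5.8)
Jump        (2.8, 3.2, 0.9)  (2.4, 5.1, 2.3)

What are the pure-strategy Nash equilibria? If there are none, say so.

(Aggressive, Honest, Shade): Bidder 2 can switch to Aggressive (2.8 → 5.3). Not NE.
(Aggressive, Honest, Honest): Bidder 1 can switch to Jump (1.4 → 2.8). Not NE.
(Aggressive, Aggressive, Shade): Bidder 1 can switch to Jump (0.5 → 2.7). Not NE.
(Aggressive, Aggressive, Honest): Bidder 2 can switch to Honest (1.5 → 4.9). Not NE.
(Jump, Honest, Shade): Bidder 1 can switch to Aggressive (1.1 → 1.7). Not NE.
(Jump, Honest, Honest): Bidder 2 can switch to Aggressive (3.2 → 5.1). Not NE.
(Jump, Aggressive, Shade): Bidder 2 can switch to Honest (4.6 → 5.7). Not NE.
(Jump, Aggressive, Honest): Bidder 1 can switch to Aggressive (2.4 → 4.3). Not NE.

No pure-strategy Nash equilibrium.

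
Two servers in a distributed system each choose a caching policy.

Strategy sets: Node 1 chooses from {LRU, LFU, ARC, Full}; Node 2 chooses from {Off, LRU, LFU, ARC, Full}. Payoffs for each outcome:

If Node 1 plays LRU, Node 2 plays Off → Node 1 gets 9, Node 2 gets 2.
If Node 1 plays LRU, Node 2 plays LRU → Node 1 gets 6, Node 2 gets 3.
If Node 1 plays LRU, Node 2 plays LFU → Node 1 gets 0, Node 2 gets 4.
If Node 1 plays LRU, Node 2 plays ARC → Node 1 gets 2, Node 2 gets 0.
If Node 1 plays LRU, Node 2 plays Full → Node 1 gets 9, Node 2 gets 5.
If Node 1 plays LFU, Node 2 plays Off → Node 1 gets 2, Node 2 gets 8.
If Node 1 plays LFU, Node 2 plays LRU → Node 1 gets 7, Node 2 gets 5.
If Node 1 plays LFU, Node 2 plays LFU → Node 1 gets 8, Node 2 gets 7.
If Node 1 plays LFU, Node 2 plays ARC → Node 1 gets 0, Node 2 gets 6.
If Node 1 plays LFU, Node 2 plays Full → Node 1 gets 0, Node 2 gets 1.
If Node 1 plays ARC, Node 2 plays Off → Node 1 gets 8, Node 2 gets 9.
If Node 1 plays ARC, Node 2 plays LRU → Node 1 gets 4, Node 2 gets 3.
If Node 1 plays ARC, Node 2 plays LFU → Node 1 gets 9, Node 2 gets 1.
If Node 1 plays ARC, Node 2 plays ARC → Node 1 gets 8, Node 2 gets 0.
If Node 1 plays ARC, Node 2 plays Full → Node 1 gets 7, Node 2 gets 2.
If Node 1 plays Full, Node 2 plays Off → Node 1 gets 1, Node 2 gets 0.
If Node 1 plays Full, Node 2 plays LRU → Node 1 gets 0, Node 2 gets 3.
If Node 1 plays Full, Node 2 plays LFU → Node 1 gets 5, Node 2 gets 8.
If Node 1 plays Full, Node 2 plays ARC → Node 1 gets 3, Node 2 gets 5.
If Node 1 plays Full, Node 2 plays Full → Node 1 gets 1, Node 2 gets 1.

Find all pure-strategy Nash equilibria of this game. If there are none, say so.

Pure NE: (LRU, Full)

(LRU, Off): Node 2 can switch to LRU (2 → 3). Not NE.
(LRU, LRU): Node 1 can switch to LFU (6 → 7). Not NE.
(LRU, LFU): Node 1 can switch to LFU (0 → 8). Not NE.
(LRU, ARC): Node 1 can switch to ARC (2 → 8). Not NE.
(LRU, Full): Node 1 gets 9, best alternative 7; Node 2 gets 5, best alternative 4. No profitable deviation — NE.
(LFU, Off): Node 1 can switch to LRU (2 → 9). Not NE.
(LFU, LRU): Node 2 can switch to Off (5 → 8). Not NE.
(The remaining 13 profiles each have a profitable deviation by the same check.)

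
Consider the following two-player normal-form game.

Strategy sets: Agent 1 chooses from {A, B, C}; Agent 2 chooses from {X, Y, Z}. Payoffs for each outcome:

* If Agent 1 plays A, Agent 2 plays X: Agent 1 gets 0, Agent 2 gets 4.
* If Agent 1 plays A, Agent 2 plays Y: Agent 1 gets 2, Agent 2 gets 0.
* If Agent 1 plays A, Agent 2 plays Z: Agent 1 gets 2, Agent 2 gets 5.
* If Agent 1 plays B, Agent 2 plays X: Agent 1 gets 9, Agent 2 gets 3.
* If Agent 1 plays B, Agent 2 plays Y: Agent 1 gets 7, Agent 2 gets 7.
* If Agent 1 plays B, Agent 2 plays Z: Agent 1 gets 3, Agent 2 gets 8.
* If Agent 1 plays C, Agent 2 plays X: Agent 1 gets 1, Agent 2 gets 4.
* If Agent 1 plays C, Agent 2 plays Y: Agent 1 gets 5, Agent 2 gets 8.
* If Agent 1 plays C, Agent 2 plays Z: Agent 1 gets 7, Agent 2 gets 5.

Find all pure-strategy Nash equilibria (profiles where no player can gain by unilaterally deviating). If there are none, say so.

Mark each player's best response to every combination of opponents' strategies; a profile where every player is best-responding is a pure Nash equilibrium.
Agent 1 against X: payoffs 0, 9, 1 → best response B.
Agent 1 against Y: payoffs 2, 7, 5 → best response B.
Agent 1 against Z: payoffs 2, 3, 7 → best response C.
Agent 2 against A: payoffs 4, 0, 5 → best response Z.
Agent 2 against B: payoffs 3, 7, 8 → best response Z.
Agent 2 against C: payoffs 4, 8, 5 → best response Y.
No profile is a mutual best response for all players.

This game has no pure Nash equilibrium.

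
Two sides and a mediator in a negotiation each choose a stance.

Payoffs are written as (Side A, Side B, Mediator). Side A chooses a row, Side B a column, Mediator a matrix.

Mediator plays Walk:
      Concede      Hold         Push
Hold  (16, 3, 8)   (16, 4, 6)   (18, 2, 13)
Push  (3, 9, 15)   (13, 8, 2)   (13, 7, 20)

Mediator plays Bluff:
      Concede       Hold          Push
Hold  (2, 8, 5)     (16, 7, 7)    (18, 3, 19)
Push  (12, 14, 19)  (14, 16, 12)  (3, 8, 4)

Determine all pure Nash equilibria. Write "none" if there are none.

Side A against (Concede, Walk): payoffs 16, 3 → best response Hold.
Side A against (Concede, Bluff): payoffs 2, 12 → best response Push.
Side A against (Hold, Walk): payoffs 16, 13 → best response Hold.
Side A against (Hold, Bluff): payoffs 16, 14 → best response Hold.
Side A against (Push, Walk): payoffs 18, 13 → best response Hold.
Side A against (Push, Bluff): payoffs 18, 3 → best response Hold.
Side B against (Hold, Walk): payoffs 3, 4, 2 → best response Hold.
Side B against (Hold, Bluff): payoffs 8, 7, 3 → best response Concede.
Side B against (Push, Walk): payoffs 9, 8, 7 → best response Concede.
Side B against (Push, Bluff): payoffs 14, 16, 8 → best response Hold.
Mediator against (Hold, Concede): payoffs 8, 5 → best response Walk.
Mediator against (Hold, Hold): payoffs 6, 7 → best response Bluff.
Mediator against (Hold, Push): payoffs 13, 19 → best response Bluff.
Mediator against (Push, Concede): payoffs 15, 19 → best response Bluff.
Mediator against (Push, Hold): payoffs 2, 12 → best response Bluff.
Mediator against (Push, Push): payoffs 20, 4 → best response Walk.
No profile is a mutual best response for all players.

none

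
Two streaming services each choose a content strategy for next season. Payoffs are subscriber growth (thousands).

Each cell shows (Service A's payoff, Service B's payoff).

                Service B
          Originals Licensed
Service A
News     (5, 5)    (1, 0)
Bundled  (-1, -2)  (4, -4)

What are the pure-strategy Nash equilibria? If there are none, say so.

(News, Originals): Service A gets 5, best alternative -1; Service B gets 5, best alternative 0. No profitable deviation — NE.
(News, Licensed): Service A can switch to Bundled (1 → 4). Not NE.
(Bundled, Originals): Service A can switch to News (-1 → 5). Not NE.
(Bundled, Licensed): Service B can switch to Originals (-4 → -2). Not NE.

Pure NE: (News, Originals)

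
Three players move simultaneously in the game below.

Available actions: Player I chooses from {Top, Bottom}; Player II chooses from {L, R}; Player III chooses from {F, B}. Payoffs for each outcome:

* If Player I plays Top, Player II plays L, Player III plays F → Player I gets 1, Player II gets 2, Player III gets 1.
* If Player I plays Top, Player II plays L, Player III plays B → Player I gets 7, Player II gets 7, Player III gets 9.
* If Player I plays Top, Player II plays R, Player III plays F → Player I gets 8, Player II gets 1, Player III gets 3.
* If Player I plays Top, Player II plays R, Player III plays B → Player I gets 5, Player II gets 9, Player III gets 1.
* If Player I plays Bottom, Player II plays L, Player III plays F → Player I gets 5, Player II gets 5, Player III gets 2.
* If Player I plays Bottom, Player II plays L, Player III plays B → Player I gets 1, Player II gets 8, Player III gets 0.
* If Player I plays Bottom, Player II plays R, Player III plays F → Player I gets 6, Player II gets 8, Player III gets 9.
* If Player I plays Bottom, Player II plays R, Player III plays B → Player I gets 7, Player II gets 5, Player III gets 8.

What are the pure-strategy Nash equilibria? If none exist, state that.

Player I against (L, F): payoffs 1, 5 → best response Bottom.
Player I against (L, B): payoffs 7, 1 → best response Top.
Player I against (R, F): payoffs 8, 6 → best response Top.
Player I against (R, B): payoffs 5, 7 → best response Bottom.
Player II against (Top, F): payoffs 2, 1 → best response L.
Player II against (Top, B): payoffs 7, 9 → best response R.
Player II against (Bottom, F): payoffs 5, 8 → best response R.
Player II against (Bottom, B): payoffs 8, 5 → best response L.
Player III against (Top, L): payoffs 1, 9 → best response B.
Player III against (Top, R): payoffs 3, 1 → best response F.
Player III against (Bottom, L): payoffs 2, 0 → best response F.
Player III against (Bottom, R): payoffs 9, 8 → best response F.
No profile is a mutual best response for all players.

This game has no pure Nash equilibrium.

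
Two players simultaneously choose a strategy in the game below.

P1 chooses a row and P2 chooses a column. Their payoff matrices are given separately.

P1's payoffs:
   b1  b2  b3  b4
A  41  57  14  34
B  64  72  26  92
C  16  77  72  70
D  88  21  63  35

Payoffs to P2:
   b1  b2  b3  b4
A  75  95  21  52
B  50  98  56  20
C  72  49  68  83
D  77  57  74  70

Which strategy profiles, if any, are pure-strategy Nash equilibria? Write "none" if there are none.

(D, b1)

Mark each player's best response to every combination of opponents' strategies; a profile where every player is best-responding is a pure Nash equilibrium.
P1 against b1: payoffs 41, 64, 16, 88 → best response D.
P1 against b2: payoffs 57, 72, 77, 21 → best response C.
P1 against b3: payoffs 14, 26, 72, 63 → best response C.
P1 against b4: payoffs 34, 92, 70, 35 → best response B.
P2 against A: payoffs 75, 95, 21, 52 → best response b2.
P2 against B: payoffs 50, 98, 56, 20 → best response b2.
P2 against C: payoffs 72, 49, 68, 83 → best response b4.
P2 against D: payoffs 77, 57, 74, 70 → best response b1.
Mutual best responses: (D, b1).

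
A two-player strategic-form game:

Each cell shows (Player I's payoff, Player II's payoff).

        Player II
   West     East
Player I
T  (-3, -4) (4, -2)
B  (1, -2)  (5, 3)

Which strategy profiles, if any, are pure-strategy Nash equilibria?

The unique pure-strategy Nash equilibrium is (B, East).

For each player, find the best response to each opponent profile; mutual best responses are the pure NE.
Player I against West: payoffs -3, 1 → best response B.
Player I against East: payoffs 4, 5 → best response B.
Player II against T: payoffs -4, -2 → best response East.
Player II against B: payoffs -2, 3 → best response East.
Mutual best responses: (B, East).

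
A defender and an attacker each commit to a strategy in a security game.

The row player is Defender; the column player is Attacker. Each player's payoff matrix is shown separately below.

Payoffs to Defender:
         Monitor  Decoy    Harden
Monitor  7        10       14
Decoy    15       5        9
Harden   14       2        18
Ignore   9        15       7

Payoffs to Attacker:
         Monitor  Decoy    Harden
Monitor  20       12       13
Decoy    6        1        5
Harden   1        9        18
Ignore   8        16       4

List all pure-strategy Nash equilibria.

Pure-strategy Nash equilibria: (Decoy, Monitor) and (Harden, Harden) and (Ignore, Decoy)

(Monitor, Monitor): Defender can switch to Decoy (7 → 15). Not NE.
(Monitor, Decoy): Defender can switch to Ignore (10 → 15). Not NE.
(Monitor, Harden): Defender can switch to Harden (14 → 18). Not NE.
(Decoy, Monitor): Defender gets 15, best alternative 14; Attacker gets 6, best alternative 5. No profitable deviation — NE.
(Decoy, Decoy): Defender can switch to Monitor (5 → 10). Not NE.
(Decoy, Harden): Defender can switch to Monitor (9 → 14). Not NE.
(Harden, Monitor): Defender can switch to Decoy (14 → 15). Not NE.
(Harden, Harden): Defender gets 18, best alternative 14; Attacker gets 18, best alternative 9. No profitable deviation — NE.
(Ignore, Decoy): Defender gets 15, best alternative 10; Attacker gets 16, best alternative 8. No profitable deviation — NE.
(The remaining 3 profiles each have a profitable deviation by the same check.)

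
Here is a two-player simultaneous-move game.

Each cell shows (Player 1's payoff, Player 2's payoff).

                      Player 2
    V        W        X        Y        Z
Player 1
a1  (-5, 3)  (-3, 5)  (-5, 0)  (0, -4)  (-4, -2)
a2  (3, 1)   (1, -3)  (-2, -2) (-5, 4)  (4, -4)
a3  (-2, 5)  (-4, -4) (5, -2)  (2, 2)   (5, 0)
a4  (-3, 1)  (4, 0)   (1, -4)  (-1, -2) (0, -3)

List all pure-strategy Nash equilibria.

none

Player 1 against V: payoffs -5, 3, -2, -3 → best response a2.
Player 1 against W: payoffs -3, 1, -4, 4 → best response a4.
Player 1 against X: payoffs -5, -2, 5, 1 → best response a3.
Player 1 against Y: payoffs 0, -5, 2, -1 → best response a3.
Player 1 against Z: payoffs -4, 4, 5, 0 → best response a3.
Player 2 against a1: payoffs 3, 5, 0, -4, -2 → best response W.
Player 2 against a2: payoffs 1, -3, -2, 4, -4 → best response Y.
Player 2 against a3: payoffs 5, -4, -2, 2, 0 → best response V.
Player 2 against a4: payoffs 1, 0, -4, -2, -3 → best response V.
No profile is a mutual best response for all players.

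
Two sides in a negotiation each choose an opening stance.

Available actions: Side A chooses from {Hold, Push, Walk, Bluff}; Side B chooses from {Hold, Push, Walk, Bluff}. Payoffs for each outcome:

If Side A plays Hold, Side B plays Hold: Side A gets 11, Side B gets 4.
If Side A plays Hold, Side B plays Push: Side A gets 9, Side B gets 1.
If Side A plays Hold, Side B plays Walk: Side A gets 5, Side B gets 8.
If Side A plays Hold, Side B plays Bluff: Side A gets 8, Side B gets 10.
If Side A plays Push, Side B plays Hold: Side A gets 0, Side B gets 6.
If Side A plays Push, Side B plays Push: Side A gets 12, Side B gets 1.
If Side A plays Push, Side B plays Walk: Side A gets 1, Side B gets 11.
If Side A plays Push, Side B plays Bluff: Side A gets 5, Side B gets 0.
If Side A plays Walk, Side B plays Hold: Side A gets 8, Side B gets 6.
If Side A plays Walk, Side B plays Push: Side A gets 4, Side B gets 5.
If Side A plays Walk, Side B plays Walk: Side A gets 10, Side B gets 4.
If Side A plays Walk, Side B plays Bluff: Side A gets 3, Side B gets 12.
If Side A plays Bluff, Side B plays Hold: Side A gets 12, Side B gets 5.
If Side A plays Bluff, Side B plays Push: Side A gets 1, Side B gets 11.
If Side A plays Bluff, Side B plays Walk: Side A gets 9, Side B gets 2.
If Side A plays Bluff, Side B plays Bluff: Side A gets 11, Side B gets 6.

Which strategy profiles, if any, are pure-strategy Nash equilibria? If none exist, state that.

(Hold, Hold): Side A can switch to Bluff (11 → 12). Not NE.
(Hold, Push): Side A can switch to Push (9 → 12). Not NE.
(Hold, Walk): Side A can switch to Walk (5 → 10). Not NE.
(Hold, Bluff): Side A can switch to Bluff (8 → 11). Not NE.
(Push, Hold): Side A can switch to Hold (0 → 11). Not NE.
(Push, Push): Side B can switch to Hold (1 → 6). Not NE.
(The remaining 10 profiles each have a profitable deviation by the same check.)

There is no pure-strategy Nash equilibrium.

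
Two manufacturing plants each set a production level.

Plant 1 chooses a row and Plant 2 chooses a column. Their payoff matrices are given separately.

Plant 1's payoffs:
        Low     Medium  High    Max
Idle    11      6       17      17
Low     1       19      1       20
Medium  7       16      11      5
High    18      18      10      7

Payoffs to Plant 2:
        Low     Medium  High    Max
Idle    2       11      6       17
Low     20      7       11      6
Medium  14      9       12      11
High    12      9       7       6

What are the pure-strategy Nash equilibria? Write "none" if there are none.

(High, Low)

(Idle, Low): Plant 1 can switch to High (11 → 18). Not NE.
(Idle, Medium): Plant 1 can switch to Low (6 → 19). Not NE.
(Idle, High): Plant 2 can switch to Medium (6 → 11). Not NE.
(Idle, Max): Plant 1 can switch to Low (17 → 20). Not NE.
(Low, Low): Plant 1 can switch to Idle (1 → 11). Not NE.
(Low, Medium): Plant 2 can switch to Low (7 → 20). Not NE.
(Low, High): Plant 1 can switch to Idle (1 → 17). Not NE.
(Low, Max): Plant 2 can switch to Low (6 → 20). Not NE.
(Medium, Low): Plant 1 can switch to Idle (7 → 11). Not NE.
(Medium, Medium): Plant 1 can switch to Low (16 → 19). Not NE.
(High, Low): Plant 1 gets 18, best alternative 11; Plant 2 gets 12, best alternative 9. No profitable deviation — NE.
(The remaining 5 profiles each have a profitable deviation by the same check.)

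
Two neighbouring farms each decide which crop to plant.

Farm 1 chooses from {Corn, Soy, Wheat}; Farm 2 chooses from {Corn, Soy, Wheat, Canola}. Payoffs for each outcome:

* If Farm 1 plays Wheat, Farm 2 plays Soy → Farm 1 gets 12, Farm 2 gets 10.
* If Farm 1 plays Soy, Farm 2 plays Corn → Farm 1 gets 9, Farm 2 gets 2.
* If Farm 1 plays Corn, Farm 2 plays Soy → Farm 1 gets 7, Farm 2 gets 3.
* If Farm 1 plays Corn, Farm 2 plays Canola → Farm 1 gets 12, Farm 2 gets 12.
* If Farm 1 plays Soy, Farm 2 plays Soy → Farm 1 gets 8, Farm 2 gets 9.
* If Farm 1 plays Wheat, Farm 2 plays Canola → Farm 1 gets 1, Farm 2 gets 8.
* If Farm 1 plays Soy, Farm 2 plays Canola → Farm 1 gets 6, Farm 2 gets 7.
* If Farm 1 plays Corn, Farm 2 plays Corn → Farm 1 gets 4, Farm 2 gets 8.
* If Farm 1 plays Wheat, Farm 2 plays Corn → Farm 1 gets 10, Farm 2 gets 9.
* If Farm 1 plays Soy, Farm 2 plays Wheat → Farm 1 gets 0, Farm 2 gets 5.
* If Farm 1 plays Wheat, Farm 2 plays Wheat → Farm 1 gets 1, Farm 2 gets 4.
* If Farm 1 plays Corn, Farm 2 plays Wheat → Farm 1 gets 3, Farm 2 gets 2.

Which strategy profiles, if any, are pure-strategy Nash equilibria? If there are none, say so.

Pure-strategy Nash equilibria: (Corn, Canola), (Wheat, Soy)

Mark each player's best response to every combination of opponents' strategies; a profile where every player is best-responding is a pure Nash equilibrium.
Farm 1 against Corn: payoffs 4, 9, 10 → best response Wheat.
Farm 1 against Soy: payoffs 7, 8, 12 → best response Wheat.
Farm 1 against Wheat: payoffs 3, 0, 1 → best response Corn.
Farm 1 against Canola: payoffs 12, 6, 1 → best response Corn.
Farm 2 against Corn: payoffs 8, 3, 2, 12 → best response Canola.
Farm 2 against Soy: payoffs 2, 9, 5, 7 → best response Soy.
Farm 2 against Wheat: payoffs 9, 10, 4, 8 → best response Soy.
Mutual best responses: (Corn, Canola); (Wheat, Soy).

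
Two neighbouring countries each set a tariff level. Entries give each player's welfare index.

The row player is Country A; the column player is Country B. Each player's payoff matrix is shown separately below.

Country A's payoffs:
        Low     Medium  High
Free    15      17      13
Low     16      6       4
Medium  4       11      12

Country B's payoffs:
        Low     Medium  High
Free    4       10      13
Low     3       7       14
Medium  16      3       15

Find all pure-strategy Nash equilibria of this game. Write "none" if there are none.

(Free, High)

(Free, Low): Country A can switch to Low (15 → 16). Not NE.
(Free, Medium): Country B can switch to High (10 → 13). Not NE.
(Free, High): Country A gets 13, best alternative 12; Country B gets 13, best alternative 10. No profitable deviation — NE.
(Low, Low): Country B can switch to Medium (3 → 7). Not NE.
(Low, Medium): Country A can switch to Free (6 → 17). Not NE.
(Low, High): Country A can switch to Free (4 → 13). Not NE.
(Medium, Low): Country A can switch to Free (4 → 15). Not NE.
(Medium, Medium): Country A can switch to Free (11 → 17). Not NE.
(Medium, High): Country A can switch to Free (12 → 13). Not NE.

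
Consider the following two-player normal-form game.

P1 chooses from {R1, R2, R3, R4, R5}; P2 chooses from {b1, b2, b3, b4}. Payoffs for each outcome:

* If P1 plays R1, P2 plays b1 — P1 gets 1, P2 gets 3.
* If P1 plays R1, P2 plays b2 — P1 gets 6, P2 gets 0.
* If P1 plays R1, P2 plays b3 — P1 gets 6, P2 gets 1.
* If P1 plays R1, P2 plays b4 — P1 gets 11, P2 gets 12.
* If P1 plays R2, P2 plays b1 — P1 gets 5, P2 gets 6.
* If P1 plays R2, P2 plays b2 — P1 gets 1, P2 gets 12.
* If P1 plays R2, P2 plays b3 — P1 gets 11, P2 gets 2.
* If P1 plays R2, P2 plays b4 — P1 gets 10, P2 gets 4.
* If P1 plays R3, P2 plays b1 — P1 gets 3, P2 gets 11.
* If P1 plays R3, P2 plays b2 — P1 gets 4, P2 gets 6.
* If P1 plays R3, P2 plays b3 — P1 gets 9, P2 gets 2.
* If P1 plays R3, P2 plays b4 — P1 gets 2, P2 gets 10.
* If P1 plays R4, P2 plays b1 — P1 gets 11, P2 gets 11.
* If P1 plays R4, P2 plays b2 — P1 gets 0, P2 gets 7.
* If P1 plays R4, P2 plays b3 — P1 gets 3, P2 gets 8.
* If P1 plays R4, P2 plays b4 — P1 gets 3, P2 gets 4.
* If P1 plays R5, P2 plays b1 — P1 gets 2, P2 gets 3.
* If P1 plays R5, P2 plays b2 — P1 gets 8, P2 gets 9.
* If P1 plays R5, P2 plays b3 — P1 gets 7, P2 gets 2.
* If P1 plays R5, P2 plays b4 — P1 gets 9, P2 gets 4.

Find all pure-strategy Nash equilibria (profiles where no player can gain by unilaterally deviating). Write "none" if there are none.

(R1, b1): P1 can switch to R2 (1 → 5). Not NE.
(R1, b2): P1 can switch to R5 (6 → 8). Not NE.
(R1, b3): P1 can switch to R2 (6 → 11). Not NE.
(R1, b4): P1 gets 11, best alternative 10; P2 gets 12, best alternative 3. No profitable deviation — NE.
(R2, b1): P1 can switch to R4 (5 → 11). Not NE.
(R2, b2): P1 can switch to R1 (1 → 6). Not NE.
(R2, b3): P2 can switch to b1 (2 → 6). Not NE.
(R2, b4): P1 can switch to R1 (10 → 11). Not NE.
(R3, b1): P1 can switch to R2 (3 → 5). Not NE.
(R3, b2): P1 can switch to R1 (4 → 6). Not NE.
(R3, b3): P1 can switch to R2 (9 → 11). Not NE.
(R4, b1): P1 gets 11, best alternative 5; P2 gets 11, best alternative 8. No profitable deviation — NE.
(R5, b2): P1 gets 8, best alternative 6; P2 gets 9, best alternative 4. No profitable deviation — NE.
(The remaining 7 profiles each have a profitable deviation by the same check.)

The pure Nash equilibria are (R1, b4), (R4, b1), (R5, b2).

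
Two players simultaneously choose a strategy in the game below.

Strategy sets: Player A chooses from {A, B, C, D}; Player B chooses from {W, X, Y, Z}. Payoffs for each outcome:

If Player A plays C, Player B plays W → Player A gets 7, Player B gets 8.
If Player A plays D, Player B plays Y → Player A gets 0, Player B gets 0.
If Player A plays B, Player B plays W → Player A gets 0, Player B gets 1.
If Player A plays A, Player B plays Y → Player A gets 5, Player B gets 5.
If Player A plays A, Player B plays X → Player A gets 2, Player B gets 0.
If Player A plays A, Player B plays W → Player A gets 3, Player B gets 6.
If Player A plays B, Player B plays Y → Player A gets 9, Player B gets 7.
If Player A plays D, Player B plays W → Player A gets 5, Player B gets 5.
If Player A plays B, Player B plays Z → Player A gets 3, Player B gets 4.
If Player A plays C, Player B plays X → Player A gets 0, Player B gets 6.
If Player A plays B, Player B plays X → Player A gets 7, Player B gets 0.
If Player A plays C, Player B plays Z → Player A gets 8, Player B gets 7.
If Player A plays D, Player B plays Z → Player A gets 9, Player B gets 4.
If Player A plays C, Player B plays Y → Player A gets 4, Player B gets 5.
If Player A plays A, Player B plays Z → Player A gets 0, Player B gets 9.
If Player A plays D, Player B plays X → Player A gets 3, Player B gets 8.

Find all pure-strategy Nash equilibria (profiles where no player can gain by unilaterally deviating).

Player A against W: payoffs 3, 0, 7, 5 → best response C.
Player A against X: payoffs 2, 7, 0, 3 → best response B.
Player A against Y: payoffs 5, 9, 4, 0 → best response B.
Player A against Z: payoffs 0, 3, 8, 9 → best response D.
Player B against A: payoffs 6, 0, 5, 9 → best response Z.
Player B against B: payoffs 1, 0, 7, 4 → best response Y.
Player B against C: payoffs 8, 6, 5, 7 → best response W.
Player B against D: payoffs 5, 8, 0, 4 → best response X.
Mutual best responses: (B, Y); (C, W).

(B, Y), (C, W)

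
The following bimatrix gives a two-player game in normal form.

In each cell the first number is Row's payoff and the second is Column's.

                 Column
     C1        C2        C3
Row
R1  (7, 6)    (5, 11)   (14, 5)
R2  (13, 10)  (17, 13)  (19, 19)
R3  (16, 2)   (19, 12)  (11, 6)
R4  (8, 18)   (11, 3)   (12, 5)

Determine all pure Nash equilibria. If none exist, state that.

The pure Nash equilibria are (R2, C3) and (R3, C2).

Check each profile: it is a Nash equilibrium iff no player can strictly gain by switching unilaterally.
(R1, C1): Row can switch to R2 (7 → 13). Not NE.
(R1, C2): Row can switch to R2 (5 → 17). Not NE.
(R1, C3): Row can switch to R2 (14 → 19). Not NE.
(R2, C1): Row can switch to R3 (13 → 16). Not NE.
(R2, C2): Row can switch to R3 (17 → 19). Not NE.
(R2, C3): Row gets 19, best alternative 14; Column gets 19, best alternative 13. No profitable deviation — NE.
(R3, C1): Column can switch to C2 (2 → 12). Not NE.
(R3, C2): Row gets 19, best alternative 17; Column gets 12, best alternative 6. No profitable deviation — NE.
(The remaining 4 profiles each have a profitable deviation by the same check.)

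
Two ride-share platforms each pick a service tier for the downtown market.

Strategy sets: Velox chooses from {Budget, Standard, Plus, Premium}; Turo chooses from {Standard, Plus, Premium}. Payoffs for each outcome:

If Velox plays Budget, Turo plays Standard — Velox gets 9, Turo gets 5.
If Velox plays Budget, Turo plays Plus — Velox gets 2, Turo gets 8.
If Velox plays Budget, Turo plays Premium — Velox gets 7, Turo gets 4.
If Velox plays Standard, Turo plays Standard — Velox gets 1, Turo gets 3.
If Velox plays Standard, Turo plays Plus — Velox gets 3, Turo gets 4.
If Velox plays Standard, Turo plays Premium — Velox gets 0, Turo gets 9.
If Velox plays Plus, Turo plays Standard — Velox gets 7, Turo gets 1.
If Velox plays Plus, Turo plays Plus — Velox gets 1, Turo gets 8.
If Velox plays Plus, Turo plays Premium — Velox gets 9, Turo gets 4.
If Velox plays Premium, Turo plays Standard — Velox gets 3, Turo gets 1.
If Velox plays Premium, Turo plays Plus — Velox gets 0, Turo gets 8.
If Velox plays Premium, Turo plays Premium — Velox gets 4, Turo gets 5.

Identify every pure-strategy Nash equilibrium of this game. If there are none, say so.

Velox against Standard: payoffs 9, 1, 7, 3 → best response Budget.
Velox against Plus: payoffs 2, 3, 1, 0 → best response Standard.
Velox against Premium: payoffs 7, 0, 9, 4 → best response Plus.
Turo against Budget: payoffs 5, 8, 4 → best response Plus.
Turo against Standard: payoffs 3, 4, 9 → best response Premium.
Turo against Plus: payoffs 1, 8, 4 → best response Plus.
Turo against Premium: payoffs 1, 8, 5 → best response Plus.
No profile is a mutual best response for all players.

This game has no pure Nash equilibrium.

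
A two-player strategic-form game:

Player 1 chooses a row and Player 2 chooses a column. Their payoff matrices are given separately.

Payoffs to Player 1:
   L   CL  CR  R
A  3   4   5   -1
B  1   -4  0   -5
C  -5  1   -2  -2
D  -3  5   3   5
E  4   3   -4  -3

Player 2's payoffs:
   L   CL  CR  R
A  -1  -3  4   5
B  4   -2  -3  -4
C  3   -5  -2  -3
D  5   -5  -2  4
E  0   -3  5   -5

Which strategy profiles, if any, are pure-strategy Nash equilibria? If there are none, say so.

There is no pure-strategy Nash equilibrium.

Player 1 against L: payoffs 3, 1, -5, -3, 4 → best response E.
Player 1 against CL: payoffs 4, -4, 1, 5, 3 → best response D.
Player 1 against CR: payoffs 5, 0, -2, 3, -4 → best response A.
Player 1 against R: payoffs -1, -5, -2, 5, -3 → best response D.
Player 2 against A: payoffs -1, -3, 4, 5 → best response R.
Player 2 against B: payoffs 4, -2, -3, -4 → best response L.
Player 2 against C: payoffs 3, -5, -2, -3 → best response L.
Player 2 against D: payoffs 5, -5, -2, 4 → best response L.
Player 2 against E: payoffs 0, -3, 5, -5 → best response CR.
No profile is a mutual best response for all players.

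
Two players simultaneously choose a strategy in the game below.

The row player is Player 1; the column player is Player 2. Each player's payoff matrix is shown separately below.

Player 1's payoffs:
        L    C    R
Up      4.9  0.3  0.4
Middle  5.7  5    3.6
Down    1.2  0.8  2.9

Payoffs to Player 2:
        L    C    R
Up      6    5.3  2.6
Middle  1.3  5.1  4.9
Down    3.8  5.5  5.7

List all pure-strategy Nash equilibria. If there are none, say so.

The unique pure-strategy Nash equilibrium is (Middle, C).

Player 1 against L: payoffs 4.9, 5.7, 1.2 → best response Middle.
Player 1 against C: payoffs 0.3, 5, 0.8 → best response Middle.
Player 1 against R: payoffs 0.4, 3.6, 2.9 → best response Middle.
Player 2 against Up: payoffs 6, 5.3, 2.6 → best response L.
Player 2 against Middle: payoffs 1.3, 5.1, 4.9 → best response C.
Player 2 against Down: payoffs 3.8, 5.5, 5.7 → best response R.
Mutual best responses: (Middle, C).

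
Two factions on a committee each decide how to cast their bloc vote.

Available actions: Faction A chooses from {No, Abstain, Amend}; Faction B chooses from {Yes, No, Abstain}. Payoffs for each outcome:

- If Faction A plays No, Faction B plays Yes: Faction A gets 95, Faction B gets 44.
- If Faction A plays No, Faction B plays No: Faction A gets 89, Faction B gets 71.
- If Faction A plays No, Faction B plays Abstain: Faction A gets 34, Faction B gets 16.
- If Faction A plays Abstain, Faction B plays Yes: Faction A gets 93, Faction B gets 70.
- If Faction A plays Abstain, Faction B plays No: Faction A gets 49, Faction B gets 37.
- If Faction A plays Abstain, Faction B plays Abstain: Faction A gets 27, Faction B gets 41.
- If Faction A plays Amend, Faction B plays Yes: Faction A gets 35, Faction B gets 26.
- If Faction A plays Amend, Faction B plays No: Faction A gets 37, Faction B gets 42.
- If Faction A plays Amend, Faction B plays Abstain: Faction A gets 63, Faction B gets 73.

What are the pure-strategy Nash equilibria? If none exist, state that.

The pure Nash equilibria are (No, No) and (Amend, Abstain).

For each player, find the best response to each opponent profile; mutual best responses are the pure NE.
Faction A against Yes: payoffs 95, 93, 35 → best response No.
Faction A against No: payoffs 89, 49, 37 → best response No.
Faction A against Abstain: payoffs 34, 27, 63 → best response Amend.
Faction B against No: payoffs 44, 71, 16 → best response No.
Faction B against Abstain: payoffs 70, 37, 41 → best response Yes.
Faction B against Amend: payoffs 26, 42, 73 → best response Abstain.
Mutual best responses: (No, No); (Amend, Abstain).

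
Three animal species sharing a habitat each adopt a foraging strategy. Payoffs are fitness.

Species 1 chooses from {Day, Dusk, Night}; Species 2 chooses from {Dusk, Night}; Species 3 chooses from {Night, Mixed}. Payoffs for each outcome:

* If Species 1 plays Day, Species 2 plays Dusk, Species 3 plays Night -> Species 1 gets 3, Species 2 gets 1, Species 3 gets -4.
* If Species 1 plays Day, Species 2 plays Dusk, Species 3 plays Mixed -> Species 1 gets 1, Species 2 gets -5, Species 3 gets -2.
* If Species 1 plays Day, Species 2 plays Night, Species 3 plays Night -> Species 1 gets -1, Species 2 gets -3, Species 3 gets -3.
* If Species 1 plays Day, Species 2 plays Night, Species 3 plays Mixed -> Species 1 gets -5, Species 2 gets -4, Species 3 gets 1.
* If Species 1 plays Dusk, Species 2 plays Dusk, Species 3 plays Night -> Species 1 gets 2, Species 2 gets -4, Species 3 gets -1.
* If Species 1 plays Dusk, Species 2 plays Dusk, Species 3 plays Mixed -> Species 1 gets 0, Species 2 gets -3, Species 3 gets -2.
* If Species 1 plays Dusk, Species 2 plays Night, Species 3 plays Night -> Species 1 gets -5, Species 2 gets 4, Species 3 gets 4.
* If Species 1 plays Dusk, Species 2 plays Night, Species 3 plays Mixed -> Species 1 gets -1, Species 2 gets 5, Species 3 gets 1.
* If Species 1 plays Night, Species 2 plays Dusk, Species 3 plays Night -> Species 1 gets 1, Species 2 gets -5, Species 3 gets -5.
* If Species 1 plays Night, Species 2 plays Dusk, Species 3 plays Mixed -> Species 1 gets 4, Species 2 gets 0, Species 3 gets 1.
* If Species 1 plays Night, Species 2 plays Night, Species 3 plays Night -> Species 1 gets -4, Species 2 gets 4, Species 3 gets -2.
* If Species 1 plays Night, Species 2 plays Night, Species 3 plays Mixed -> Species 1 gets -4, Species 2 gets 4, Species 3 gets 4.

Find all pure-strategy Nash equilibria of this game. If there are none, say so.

Species 1 against (Dusk, Night): payoffs 3, 2, 1 → best response Day.
Species 1 against (Dusk, Mixed): payoffs 1, 0, 4 → best response Night.
Species 1 against (Night, Night): payoffs -1, -5, -4 → best response Day.
Species 1 against (Night, Mixed): payoffs -5, -1, -4 → best response Dusk.
Species 2 against (Day, Night): payoffs 1, -3 → best response Dusk.
Species 2 against (Day, Mixed): payoffs -5, -4 → best response Night.
Species 2 against (Dusk, Night): payoffs -4, 4 → best response Night.
Species 2 against (Dusk, Mixed): payoffs -3, 5 → best response Night.
Species 2 against (Night, Night): payoffs -5, 4 → best response Night.
Species 2 against (Night, Mixed): payoffs 0, 4 → best response Night.
Species 3 against (Day, Dusk): payoffs -4, -2 → best response Mixed.
Species 3 against (Day, Night): payoffs -3, 1 → best response Mixed.
Species 3 against (Dusk, Dusk): payoffs -1, -2 → best response Night.
Species 3 against (Dusk, Night): payoffs 4, 1 → best response Night.
Species 3 against (Night, Dusk): payoffs -5, 1 → best response Mixed.
Species 3 against (Night, Night): payoffs -2, 4 → best response Mixed.
No profile is a mutual best response for all players.

This game has no pure Nash equilibrium.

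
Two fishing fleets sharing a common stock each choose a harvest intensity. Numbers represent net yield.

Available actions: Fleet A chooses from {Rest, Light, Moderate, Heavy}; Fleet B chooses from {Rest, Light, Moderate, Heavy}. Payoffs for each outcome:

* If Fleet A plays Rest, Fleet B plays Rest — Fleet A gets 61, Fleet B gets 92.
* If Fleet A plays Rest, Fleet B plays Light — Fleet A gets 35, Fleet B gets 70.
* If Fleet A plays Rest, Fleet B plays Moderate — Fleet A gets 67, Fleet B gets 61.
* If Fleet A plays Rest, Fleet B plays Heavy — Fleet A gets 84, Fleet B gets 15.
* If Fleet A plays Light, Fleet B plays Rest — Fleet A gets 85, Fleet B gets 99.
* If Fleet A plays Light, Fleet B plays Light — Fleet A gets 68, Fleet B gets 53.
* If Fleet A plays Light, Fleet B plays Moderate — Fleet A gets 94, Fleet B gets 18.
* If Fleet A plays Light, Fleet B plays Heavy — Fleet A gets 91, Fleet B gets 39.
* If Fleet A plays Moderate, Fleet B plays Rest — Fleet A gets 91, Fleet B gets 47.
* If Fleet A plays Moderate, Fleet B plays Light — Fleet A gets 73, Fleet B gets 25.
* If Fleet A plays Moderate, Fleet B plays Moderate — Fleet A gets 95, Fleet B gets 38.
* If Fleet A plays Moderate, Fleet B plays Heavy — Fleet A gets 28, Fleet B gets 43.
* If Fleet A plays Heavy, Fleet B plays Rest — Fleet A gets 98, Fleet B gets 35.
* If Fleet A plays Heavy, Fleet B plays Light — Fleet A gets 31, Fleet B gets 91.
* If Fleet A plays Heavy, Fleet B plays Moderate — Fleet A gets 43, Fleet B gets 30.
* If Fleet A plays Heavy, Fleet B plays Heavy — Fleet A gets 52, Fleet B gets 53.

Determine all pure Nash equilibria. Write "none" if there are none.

This game has no pure Nash equilibrium.

Fleet A against Rest: payoffs 61, 85, 91, 98 → best response Heavy.
Fleet A against Light: payoffs 35, 68, 73, 31 → best response Moderate.
Fleet A against Moderate: payoffs 67, 94, 95, 43 → best response Moderate.
Fleet A against Heavy: payoffs 84, 91, 28, 52 → best response Light.
Fleet B against Rest: payoffs 92, 70, 61, 15 → best response Rest.
Fleet B against Light: payoffs 99, 53, 18, 39 → best response Rest.
Fleet B against Moderate: payoffs 47, 25, 38, 43 → best response Rest.
Fleet B against Heavy: payoffs 35, 91, 30, 53 → best response Light.
No profile is a mutual best response for all players.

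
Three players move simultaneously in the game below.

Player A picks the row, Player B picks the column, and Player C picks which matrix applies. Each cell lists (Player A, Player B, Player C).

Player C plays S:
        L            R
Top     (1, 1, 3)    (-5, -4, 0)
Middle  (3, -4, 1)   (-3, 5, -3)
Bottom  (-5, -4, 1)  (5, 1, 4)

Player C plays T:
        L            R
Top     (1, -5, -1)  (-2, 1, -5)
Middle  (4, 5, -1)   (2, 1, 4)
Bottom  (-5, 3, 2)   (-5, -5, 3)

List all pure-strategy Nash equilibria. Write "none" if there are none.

Mark each player's best response to every combination of opponents' strategies; a profile where every player is best-responding is a pure Nash equilibrium.
Player A against (L, S): payoffs 1, 3, -5 → best response Middle.
Player A against (L, T): payoffs 1, 4, -5 → best response Middle.
Player A against (R, S): payoffs -5, -3, 5 → best response Bottom.
Player A against (R, T): payoffs -2, 2, -5 → best response Middle.
Player B against (Top, S): payoffs 1, -4 → best response L.
Player B against (Top, T): payoffs -5, 1 → best response R.
Player B against (Middle, S): payoffs -4, 5 → best response R.
Player B against (Middle, T): payoffs 5, 1 → best response L.
Player B against (Bottom, S): payoffs -4, 1 → best response R.
Player B against (Bottom, T): payoffs 3, -5 → best response L.
Player C against (Top, L): payoffs 3, -1 → best response S.
Player C against (Top, R): payoffs 0, -5 → best response S.
Player C against (Middle, L): payoffs 1, -1 → best response S.
Player C against (Middle, R): payoffs -3, 4 → best response T.
Player C against (Bottom, L): payoffs 1, 2 → best response T.
Player C against (Bottom, R): payoffs 4, 3 → best response S.
Mutual best responses: (Bottom, R, S).

The unique pure-strategy Nash equilibrium is (Bottom, R, S).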